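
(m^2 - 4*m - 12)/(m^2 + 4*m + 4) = (m - 6)/(m + 2)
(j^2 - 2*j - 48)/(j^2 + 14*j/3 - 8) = 3*(j - 8)/(3*j - 4)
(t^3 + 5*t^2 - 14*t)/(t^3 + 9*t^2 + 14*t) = (t - 2)/(t + 2)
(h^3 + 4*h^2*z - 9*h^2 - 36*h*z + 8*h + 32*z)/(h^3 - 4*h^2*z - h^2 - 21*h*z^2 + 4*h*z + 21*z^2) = (-h^2 - 4*h*z + 8*h + 32*z)/(-h^2 + 4*h*z + 21*z^2)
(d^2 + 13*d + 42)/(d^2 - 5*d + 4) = (d^2 + 13*d + 42)/(d^2 - 5*d + 4)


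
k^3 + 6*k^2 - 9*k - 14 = (k - 2)*(k + 1)*(k + 7)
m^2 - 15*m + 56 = (m - 8)*(m - 7)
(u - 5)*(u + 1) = u^2 - 4*u - 5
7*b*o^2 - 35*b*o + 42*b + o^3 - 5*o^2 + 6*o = (7*b + o)*(o - 3)*(o - 2)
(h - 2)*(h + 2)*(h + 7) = h^3 + 7*h^2 - 4*h - 28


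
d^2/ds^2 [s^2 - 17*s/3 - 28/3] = 2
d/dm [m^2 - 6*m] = 2*m - 6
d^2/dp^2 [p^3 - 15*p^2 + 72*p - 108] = 6*p - 30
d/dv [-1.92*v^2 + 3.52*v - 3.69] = 3.52 - 3.84*v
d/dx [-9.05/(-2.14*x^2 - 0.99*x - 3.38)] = (-38.734*x - 8.9595)/(2.14*x^2 + 0.99*x + 3.38)^2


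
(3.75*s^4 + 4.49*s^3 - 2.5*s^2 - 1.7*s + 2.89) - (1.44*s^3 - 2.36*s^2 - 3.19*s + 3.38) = 3.75*s^4 + 3.05*s^3 - 0.14*s^2 + 1.49*s - 0.49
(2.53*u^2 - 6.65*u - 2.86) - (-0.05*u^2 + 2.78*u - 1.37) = 2.58*u^2 - 9.43*u - 1.49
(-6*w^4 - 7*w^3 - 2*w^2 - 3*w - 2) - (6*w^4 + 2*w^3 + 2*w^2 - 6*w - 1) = -12*w^4 - 9*w^3 - 4*w^2 + 3*w - 1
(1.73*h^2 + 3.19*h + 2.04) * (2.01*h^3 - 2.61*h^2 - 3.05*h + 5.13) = 3.4773*h^5 + 1.8966*h^4 - 9.502*h^3 - 6.179*h^2 + 10.1427*h + 10.4652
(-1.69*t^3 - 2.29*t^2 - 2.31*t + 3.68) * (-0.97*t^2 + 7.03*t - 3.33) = 1.6393*t^5 - 9.6594*t^4 - 8.2303*t^3 - 12.1832*t^2 + 33.5627*t - 12.2544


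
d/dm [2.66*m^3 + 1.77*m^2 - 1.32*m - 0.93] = 7.98*m^2 + 3.54*m - 1.32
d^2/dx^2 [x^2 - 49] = 2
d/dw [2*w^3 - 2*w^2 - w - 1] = 6*w^2 - 4*w - 1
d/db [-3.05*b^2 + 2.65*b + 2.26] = 2.65 - 6.1*b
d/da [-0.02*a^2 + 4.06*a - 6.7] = 4.06 - 0.04*a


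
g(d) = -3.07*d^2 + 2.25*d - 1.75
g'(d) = 2.25 - 6.14*d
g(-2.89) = -33.89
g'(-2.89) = 19.99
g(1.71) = -6.88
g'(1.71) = -8.25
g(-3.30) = -42.61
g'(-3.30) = 22.51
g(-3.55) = -48.43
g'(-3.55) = 24.05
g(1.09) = -2.94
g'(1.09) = -4.44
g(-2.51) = -26.74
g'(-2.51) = 17.66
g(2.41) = -14.16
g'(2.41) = -12.55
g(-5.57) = -109.53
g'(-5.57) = 36.45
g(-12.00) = -470.83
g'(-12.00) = 75.93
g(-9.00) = -270.67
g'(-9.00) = 57.51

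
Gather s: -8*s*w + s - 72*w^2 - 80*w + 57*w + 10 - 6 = s*(1 - 8*w) - 72*w^2 - 23*w + 4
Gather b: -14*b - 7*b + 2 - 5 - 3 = -21*b - 6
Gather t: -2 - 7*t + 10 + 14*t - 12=7*t - 4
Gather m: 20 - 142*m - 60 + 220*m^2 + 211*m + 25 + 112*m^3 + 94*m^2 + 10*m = 112*m^3 + 314*m^2 + 79*m - 15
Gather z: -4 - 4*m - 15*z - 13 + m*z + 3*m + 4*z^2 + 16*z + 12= -m + 4*z^2 + z*(m + 1) - 5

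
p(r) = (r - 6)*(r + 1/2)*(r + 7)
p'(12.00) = 426.50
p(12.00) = 1425.00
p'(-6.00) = 48.50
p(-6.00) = 66.00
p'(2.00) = -23.50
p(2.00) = -90.00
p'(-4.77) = 12.45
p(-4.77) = 102.55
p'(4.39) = 29.49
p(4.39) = -89.67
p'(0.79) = -37.26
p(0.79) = -52.36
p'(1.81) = -26.24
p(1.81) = -85.27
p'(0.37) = -39.98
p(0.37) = -36.10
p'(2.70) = -11.53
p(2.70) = -102.43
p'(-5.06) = 20.13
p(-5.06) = 97.84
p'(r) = (r - 6)*(r + 1/2) + (r - 6)*(r + 7) + (r + 1/2)*(r + 7)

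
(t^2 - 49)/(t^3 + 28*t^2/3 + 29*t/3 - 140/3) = 3*(t - 7)/(3*t^2 + 7*t - 20)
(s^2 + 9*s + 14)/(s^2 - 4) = (s + 7)/(s - 2)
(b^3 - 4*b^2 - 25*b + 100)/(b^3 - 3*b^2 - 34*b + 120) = (b + 5)/(b + 6)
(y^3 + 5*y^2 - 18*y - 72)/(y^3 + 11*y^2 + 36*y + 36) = (y - 4)/(y + 2)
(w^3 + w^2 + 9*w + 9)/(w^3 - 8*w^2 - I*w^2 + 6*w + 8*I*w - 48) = (w^2 + w*(1 + 3*I) + 3*I)/(w^2 + 2*w*(-4 + I) - 16*I)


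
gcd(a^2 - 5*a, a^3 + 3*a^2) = a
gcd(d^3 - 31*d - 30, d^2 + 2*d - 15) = d + 5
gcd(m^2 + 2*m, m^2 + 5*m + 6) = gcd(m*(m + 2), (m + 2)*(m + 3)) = m + 2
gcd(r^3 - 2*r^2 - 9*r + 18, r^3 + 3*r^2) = r + 3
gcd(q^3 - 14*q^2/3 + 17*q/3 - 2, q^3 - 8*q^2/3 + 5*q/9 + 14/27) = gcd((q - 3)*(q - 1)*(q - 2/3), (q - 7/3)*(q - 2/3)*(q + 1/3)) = q - 2/3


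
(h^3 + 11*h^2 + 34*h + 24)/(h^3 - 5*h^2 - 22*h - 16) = (h^2 + 10*h + 24)/(h^2 - 6*h - 16)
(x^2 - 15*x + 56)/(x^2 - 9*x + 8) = (x - 7)/(x - 1)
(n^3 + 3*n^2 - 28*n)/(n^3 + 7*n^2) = (n - 4)/n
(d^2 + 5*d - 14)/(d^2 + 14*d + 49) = (d - 2)/(d + 7)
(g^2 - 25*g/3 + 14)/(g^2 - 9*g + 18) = (g - 7/3)/(g - 3)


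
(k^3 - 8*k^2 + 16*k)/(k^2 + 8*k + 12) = k*(k^2 - 8*k + 16)/(k^2 + 8*k + 12)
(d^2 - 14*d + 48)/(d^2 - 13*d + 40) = (d - 6)/(d - 5)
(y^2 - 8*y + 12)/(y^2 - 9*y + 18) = (y - 2)/(y - 3)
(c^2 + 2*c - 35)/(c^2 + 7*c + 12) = (c^2 + 2*c - 35)/(c^2 + 7*c + 12)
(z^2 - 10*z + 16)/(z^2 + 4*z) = (z^2 - 10*z + 16)/(z*(z + 4))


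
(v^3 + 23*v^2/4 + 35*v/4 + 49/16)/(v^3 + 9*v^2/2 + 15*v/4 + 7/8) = (4*v + 7)/(2*(2*v + 1))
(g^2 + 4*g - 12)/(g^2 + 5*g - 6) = (g - 2)/(g - 1)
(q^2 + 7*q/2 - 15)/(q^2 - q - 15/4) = 2*(q + 6)/(2*q + 3)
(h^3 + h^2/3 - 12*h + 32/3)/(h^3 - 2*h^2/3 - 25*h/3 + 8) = (h + 4)/(h + 3)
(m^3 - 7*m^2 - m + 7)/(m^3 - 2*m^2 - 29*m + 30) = (m^2 - 6*m - 7)/(m^2 - m - 30)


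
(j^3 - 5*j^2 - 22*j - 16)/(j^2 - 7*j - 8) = j + 2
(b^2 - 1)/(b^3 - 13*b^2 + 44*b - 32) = (b + 1)/(b^2 - 12*b + 32)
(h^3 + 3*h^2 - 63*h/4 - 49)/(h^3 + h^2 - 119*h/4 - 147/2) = (h - 4)/(h - 6)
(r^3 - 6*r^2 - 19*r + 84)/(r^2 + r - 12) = r - 7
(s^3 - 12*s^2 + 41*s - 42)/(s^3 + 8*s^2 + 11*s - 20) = (s^3 - 12*s^2 + 41*s - 42)/(s^3 + 8*s^2 + 11*s - 20)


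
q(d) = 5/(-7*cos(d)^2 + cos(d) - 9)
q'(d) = 5*(-14*sin(d)*cos(d) + sin(d))/(-7*cos(d)^2 + cos(d) - 9)^2 = 5*(1 - 14*cos(d))*sin(d)/(7*sin(d)^2 + cos(d) - 16)^2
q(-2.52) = -0.35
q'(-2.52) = -0.17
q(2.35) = -0.38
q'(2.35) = 0.22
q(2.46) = -0.36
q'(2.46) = 0.19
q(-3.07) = -0.29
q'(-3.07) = -0.02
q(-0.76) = -0.42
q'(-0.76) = 0.22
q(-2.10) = -0.44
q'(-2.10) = -0.27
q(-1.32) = -0.54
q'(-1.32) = 0.14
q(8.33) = -0.46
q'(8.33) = 0.28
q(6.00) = -0.34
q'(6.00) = 0.08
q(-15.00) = -0.36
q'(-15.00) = -0.20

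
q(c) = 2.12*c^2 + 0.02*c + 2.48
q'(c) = 4.24*c + 0.02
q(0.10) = 2.50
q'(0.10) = 0.44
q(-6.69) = 97.23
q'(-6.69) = -28.35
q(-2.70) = 17.88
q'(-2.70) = -11.43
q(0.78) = 3.79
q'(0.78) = 3.33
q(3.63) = 30.49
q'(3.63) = 15.41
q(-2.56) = 16.32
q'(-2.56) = -10.83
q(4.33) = 42.31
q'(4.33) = 18.38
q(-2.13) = 12.06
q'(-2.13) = -9.01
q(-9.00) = 174.02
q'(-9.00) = -38.14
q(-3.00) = 21.50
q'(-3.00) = -12.70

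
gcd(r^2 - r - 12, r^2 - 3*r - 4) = r - 4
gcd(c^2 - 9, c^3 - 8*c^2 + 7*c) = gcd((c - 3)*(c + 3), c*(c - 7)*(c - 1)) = 1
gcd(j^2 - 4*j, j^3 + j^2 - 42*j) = j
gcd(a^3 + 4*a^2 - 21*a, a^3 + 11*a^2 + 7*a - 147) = a^2 + 4*a - 21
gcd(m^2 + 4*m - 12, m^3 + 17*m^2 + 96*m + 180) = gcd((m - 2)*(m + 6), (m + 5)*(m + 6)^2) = m + 6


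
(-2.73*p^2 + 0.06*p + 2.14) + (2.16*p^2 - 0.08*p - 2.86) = -0.57*p^2 - 0.02*p - 0.72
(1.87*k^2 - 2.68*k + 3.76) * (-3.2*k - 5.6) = -5.984*k^3 - 1.896*k^2 + 2.976*k - 21.056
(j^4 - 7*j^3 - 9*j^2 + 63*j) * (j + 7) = j^5 - 58*j^3 + 441*j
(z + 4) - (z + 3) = 1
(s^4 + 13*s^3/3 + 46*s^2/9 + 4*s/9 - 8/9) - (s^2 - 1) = s^4 + 13*s^3/3 + 37*s^2/9 + 4*s/9 + 1/9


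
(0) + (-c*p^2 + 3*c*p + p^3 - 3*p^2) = -c*p^2 + 3*c*p + p^3 - 3*p^2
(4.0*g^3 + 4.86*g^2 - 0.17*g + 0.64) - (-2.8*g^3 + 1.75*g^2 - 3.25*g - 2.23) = 6.8*g^3 + 3.11*g^2 + 3.08*g + 2.87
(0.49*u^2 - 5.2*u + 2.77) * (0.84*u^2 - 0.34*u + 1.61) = 0.4116*u^4 - 4.5346*u^3 + 4.8837*u^2 - 9.3138*u + 4.4597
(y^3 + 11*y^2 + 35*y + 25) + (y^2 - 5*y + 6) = y^3 + 12*y^2 + 30*y + 31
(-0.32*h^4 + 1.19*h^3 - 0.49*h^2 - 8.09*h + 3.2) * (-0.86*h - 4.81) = 0.2752*h^5 + 0.5158*h^4 - 5.3025*h^3 + 9.3143*h^2 + 36.1609*h - 15.392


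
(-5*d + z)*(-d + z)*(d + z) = 5*d^3 - d^2*z - 5*d*z^2 + z^3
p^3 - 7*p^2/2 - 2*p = p*(p - 4)*(p + 1/2)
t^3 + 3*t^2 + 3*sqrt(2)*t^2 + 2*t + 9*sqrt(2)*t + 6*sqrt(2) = (t + 1)*(t + 2)*(t + 3*sqrt(2))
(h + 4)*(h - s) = h^2 - h*s + 4*h - 4*s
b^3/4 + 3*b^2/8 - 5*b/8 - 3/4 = (b/4 + 1/2)*(b - 3/2)*(b + 1)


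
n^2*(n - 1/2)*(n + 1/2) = n^4 - n^2/4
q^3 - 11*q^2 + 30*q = q*(q - 6)*(q - 5)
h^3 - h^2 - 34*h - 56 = (h - 7)*(h + 2)*(h + 4)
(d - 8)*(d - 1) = d^2 - 9*d + 8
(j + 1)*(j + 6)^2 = j^3 + 13*j^2 + 48*j + 36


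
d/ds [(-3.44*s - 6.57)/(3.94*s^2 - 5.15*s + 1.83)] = (13.5536*s^2 + 51.7716*s - 40.1307)/(15.5236*s^4 - 40.582*s^3 + 40.9429*s^2 - 18.849*s + 3.3489)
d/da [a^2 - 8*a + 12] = 2*a - 8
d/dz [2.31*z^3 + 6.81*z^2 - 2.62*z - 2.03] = 6.93*z^2 + 13.62*z - 2.62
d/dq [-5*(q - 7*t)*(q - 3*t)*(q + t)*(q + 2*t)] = -20*q^3 + 105*q^2*t + 70*q*t^2 - 215*t^3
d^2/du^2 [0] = 0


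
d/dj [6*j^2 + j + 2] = 12*j + 1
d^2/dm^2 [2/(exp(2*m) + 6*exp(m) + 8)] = 4*(4*(exp(m) + 3)^2*exp(m) - (2*exp(m) + 3)*(exp(2*m) + 6*exp(m) + 8))*exp(m)/(exp(2*m) + 6*exp(m) + 8)^3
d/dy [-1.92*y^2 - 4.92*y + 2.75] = -3.84*y - 4.92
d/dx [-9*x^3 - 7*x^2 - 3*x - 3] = -27*x^2 - 14*x - 3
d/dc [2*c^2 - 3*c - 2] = 4*c - 3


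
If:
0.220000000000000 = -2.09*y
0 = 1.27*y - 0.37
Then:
No Solution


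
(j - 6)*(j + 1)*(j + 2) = j^3 - 3*j^2 - 16*j - 12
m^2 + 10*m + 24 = (m + 4)*(m + 6)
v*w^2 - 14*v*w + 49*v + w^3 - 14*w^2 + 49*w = (v + w)*(w - 7)^2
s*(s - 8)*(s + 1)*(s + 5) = s^4 - 2*s^3 - 43*s^2 - 40*s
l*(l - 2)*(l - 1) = l^3 - 3*l^2 + 2*l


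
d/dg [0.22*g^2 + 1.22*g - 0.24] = 0.44*g + 1.22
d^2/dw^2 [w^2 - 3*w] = 2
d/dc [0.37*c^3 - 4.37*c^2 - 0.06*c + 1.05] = 1.11*c^2 - 8.74*c - 0.06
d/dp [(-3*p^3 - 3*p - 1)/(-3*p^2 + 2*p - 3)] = (9*p^4 - 12*p^3 + 18*p^2 - 6*p + 11)/(9*p^4 - 12*p^3 + 22*p^2 - 12*p + 9)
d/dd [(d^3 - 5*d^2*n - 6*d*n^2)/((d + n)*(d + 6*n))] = (d^2 + 12*d*n - 36*n^2)/(d^2 + 12*d*n + 36*n^2)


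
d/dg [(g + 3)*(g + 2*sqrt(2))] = 2*g + 2*sqrt(2) + 3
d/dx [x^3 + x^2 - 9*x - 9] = 3*x^2 + 2*x - 9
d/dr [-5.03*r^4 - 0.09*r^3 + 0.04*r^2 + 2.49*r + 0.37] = -20.12*r^3 - 0.27*r^2 + 0.08*r + 2.49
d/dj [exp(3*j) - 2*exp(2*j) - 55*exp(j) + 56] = (3*exp(2*j) - 4*exp(j) - 55)*exp(j)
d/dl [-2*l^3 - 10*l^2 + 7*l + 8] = -6*l^2 - 20*l + 7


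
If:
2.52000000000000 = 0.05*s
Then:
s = 50.40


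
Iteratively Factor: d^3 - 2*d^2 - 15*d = (d - 5)*(d^2 + 3*d) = d*(d - 5)*(d + 3)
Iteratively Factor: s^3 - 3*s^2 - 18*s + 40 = (s - 2)*(s^2 - s - 20) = (s - 5)*(s - 2)*(s + 4)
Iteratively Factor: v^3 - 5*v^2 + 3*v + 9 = (v - 3)*(v^2 - 2*v - 3) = (v - 3)*(v + 1)*(v - 3)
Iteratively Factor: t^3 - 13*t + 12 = (t + 4)*(t^2 - 4*t + 3) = (t - 1)*(t + 4)*(t - 3)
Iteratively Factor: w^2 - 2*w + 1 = (w - 1)*(w - 1)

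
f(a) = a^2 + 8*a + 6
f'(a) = 2*a + 8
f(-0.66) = 1.16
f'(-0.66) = 6.68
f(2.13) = 27.58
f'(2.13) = 12.26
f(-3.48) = -9.73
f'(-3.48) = 1.04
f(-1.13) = -1.76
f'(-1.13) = 5.74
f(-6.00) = -6.00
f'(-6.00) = -4.00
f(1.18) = 16.83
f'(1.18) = 10.36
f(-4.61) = -9.63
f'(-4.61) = -1.22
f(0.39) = 9.27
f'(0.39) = 8.78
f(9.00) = 159.00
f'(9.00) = 26.00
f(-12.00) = 54.00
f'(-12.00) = -16.00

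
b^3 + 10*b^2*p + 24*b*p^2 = b*(b + 4*p)*(b + 6*p)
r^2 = r^2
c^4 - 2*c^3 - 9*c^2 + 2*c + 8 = (c - 4)*(c - 1)*(c + 1)*(c + 2)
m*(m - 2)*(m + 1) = m^3 - m^2 - 2*m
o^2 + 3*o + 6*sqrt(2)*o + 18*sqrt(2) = (o + 3)*(o + 6*sqrt(2))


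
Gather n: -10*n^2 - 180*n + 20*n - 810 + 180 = -10*n^2 - 160*n - 630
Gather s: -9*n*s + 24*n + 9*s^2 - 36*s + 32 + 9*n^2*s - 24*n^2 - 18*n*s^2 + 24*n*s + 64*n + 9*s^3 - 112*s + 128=-24*n^2 + 88*n + 9*s^3 + s^2*(9 - 18*n) + s*(9*n^2 + 15*n - 148) + 160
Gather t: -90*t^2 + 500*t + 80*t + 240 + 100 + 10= -90*t^2 + 580*t + 350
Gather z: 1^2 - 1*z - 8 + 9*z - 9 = 8*z - 16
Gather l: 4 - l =4 - l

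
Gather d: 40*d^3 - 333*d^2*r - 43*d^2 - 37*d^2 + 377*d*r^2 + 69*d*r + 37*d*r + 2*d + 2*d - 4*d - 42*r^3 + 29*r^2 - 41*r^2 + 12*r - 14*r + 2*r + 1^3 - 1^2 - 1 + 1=40*d^3 + d^2*(-333*r - 80) + d*(377*r^2 + 106*r) - 42*r^3 - 12*r^2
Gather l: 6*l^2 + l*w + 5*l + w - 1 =6*l^2 + l*(w + 5) + w - 1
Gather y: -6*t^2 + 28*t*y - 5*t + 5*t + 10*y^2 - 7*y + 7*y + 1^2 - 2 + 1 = -6*t^2 + 28*t*y + 10*y^2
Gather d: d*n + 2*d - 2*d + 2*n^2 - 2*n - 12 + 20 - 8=d*n + 2*n^2 - 2*n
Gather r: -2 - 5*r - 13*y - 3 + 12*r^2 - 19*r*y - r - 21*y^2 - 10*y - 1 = 12*r^2 + r*(-19*y - 6) - 21*y^2 - 23*y - 6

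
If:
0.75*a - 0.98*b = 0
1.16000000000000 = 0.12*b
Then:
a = 12.63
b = 9.67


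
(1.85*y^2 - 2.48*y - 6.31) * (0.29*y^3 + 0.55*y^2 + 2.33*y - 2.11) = 0.5365*y^5 + 0.2983*y^4 + 1.1166*y^3 - 13.1524*y^2 - 9.4695*y + 13.3141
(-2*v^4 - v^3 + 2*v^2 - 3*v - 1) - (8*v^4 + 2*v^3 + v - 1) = -10*v^4 - 3*v^3 + 2*v^2 - 4*v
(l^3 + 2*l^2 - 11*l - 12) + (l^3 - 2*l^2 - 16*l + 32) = 2*l^3 - 27*l + 20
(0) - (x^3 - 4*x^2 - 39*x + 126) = -x^3 + 4*x^2 + 39*x - 126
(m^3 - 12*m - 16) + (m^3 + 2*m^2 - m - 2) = 2*m^3 + 2*m^2 - 13*m - 18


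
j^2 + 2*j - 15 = (j - 3)*(j + 5)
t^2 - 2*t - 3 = (t - 3)*(t + 1)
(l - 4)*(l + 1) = l^2 - 3*l - 4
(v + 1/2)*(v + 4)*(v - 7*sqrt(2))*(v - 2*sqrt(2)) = v^4 - 9*sqrt(2)*v^3 + 9*v^3/2 - 81*sqrt(2)*v^2/2 + 30*v^2 - 18*sqrt(2)*v + 126*v + 56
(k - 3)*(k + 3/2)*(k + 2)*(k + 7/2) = k^4 + 4*k^3 - 23*k^2/4 - 141*k/4 - 63/2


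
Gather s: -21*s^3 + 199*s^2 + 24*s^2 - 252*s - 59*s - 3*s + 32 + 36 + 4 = -21*s^3 + 223*s^2 - 314*s + 72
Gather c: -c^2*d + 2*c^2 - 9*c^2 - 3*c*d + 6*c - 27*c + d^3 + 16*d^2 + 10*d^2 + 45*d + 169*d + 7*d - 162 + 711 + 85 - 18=c^2*(-d - 7) + c*(-3*d - 21) + d^3 + 26*d^2 + 221*d + 616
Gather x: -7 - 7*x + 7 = -7*x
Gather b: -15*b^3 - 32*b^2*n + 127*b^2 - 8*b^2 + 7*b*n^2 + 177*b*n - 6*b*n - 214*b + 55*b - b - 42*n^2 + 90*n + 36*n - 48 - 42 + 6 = -15*b^3 + b^2*(119 - 32*n) + b*(7*n^2 + 171*n - 160) - 42*n^2 + 126*n - 84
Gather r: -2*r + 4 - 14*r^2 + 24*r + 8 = -14*r^2 + 22*r + 12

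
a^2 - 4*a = a*(a - 4)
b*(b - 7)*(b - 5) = b^3 - 12*b^2 + 35*b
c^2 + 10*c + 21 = (c + 3)*(c + 7)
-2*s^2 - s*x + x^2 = (-2*s + x)*(s + x)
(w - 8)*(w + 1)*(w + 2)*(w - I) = w^4 - 5*w^3 - I*w^3 - 22*w^2 + 5*I*w^2 - 16*w + 22*I*w + 16*I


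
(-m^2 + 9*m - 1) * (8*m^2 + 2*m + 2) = -8*m^4 + 70*m^3 + 8*m^2 + 16*m - 2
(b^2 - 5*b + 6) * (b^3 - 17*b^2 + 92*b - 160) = b^5 - 22*b^4 + 183*b^3 - 722*b^2 + 1352*b - 960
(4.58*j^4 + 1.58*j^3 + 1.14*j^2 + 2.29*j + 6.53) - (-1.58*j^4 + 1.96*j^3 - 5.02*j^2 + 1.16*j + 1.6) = 6.16*j^4 - 0.38*j^3 + 6.16*j^2 + 1.13*j + 4.93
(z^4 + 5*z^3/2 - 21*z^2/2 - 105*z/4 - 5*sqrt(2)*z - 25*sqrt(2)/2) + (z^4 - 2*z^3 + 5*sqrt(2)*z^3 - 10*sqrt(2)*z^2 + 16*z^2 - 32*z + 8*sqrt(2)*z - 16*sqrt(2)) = 2*z^4 + z^3/2 + 5*sqrt(2)*z^3 - 10*sqrt(2)*z^2 + 11*z^2/2 - 233*z/4 + 3*sqrt(2)*z - 57*sqrt(2)/2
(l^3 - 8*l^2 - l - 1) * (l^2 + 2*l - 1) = l^5 - 6*l^4 - 18*l^3 + 5*l^2 - l + 1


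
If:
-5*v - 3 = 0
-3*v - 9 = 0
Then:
No Solution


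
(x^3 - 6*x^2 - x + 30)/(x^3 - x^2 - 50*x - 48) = (-x^3 + 6*x^2 + x - 30)/(-x^3 + x^2 + 50*x + 48)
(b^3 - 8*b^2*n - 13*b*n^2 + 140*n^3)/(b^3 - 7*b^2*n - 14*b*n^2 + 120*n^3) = (b - 7*n)/(b - 6*n)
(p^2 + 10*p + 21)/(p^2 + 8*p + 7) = (p + 3)/(p + 1)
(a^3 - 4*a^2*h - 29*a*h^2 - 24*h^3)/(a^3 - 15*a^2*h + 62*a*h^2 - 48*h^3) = (a^2 + 4*a*h + 3*h^2)/(a^2 - 7*a*h + 6*h^2)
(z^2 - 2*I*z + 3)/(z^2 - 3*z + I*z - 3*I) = (z - 3*I)/(z - 3)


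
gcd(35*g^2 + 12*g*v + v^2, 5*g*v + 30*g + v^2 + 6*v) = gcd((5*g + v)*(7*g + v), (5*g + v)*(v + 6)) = 5*g + v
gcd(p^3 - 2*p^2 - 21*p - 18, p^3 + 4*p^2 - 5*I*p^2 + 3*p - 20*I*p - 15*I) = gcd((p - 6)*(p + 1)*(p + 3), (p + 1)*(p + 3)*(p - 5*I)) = p^2 + 4*p + 3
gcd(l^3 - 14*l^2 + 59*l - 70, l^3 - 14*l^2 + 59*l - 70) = l^3 - 14*l^2 + 59*l - 70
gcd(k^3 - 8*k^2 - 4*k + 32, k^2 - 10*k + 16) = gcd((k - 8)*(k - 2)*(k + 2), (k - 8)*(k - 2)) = k^2 - 10*k + 16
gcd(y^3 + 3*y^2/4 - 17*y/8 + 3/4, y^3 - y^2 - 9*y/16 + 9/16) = y - 3/4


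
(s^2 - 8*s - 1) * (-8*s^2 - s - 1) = -8*s^4 + 63*s^3 + 15*s^2 + 9*s + 1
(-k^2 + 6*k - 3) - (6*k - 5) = 2 - k^2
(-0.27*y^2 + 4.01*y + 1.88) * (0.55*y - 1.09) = -0.1485*y^3 + 2.4998*y^2 - 3.3369*y - 2.0492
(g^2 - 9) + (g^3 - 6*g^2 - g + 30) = g^3 - 5*g^2 - g + 21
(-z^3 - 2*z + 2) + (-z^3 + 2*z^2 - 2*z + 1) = -2*z^3 + 2*z^2 - 4*z + 3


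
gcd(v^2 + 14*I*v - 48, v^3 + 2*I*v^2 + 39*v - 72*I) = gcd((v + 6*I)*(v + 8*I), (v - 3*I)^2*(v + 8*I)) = v + 8*I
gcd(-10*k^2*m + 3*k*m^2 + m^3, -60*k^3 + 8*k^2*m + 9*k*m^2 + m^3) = 10*k^2 - 3*k*m - m^2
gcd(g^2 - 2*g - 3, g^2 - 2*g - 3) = g^2 - 2*g - 3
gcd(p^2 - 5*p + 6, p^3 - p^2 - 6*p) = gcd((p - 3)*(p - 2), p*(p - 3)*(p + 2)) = p - 3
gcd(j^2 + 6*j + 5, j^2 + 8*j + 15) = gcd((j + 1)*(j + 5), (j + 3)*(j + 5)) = j + 5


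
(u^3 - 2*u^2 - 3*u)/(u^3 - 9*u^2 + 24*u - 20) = u*(u^2 - 2*u - 3)/(u^3 - 9*u^2 + 24*u - 20)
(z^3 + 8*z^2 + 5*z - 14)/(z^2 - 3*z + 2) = (z^2 + 9*z + 14)/(z - 2)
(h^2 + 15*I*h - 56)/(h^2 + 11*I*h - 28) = (h + 8*I)/(h + 4*I)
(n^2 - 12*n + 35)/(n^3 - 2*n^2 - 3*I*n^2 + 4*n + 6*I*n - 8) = (n^2 - 12*n + 35)/(n^3 + n^2*(-2 - 3*I) + n*(4 + 6*I) - 8)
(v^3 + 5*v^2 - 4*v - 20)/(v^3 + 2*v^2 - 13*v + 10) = (v + 2)/(v - 1)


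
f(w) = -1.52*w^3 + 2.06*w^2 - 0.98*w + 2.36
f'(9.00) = -333.26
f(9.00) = -947.68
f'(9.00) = -333.26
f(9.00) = -947.68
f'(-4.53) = -113.22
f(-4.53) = 190.37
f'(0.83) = -0.70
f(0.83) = 2.10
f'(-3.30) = -64.23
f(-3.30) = 82.65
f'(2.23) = -14.47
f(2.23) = -6.44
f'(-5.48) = -160.50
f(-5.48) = 319.73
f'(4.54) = -76.26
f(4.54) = -101.87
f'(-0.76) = -6.75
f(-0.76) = 4.96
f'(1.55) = -5.55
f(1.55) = 0.13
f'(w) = -4.56*w^2 + 4.12*w - 0.98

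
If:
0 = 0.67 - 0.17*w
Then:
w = 3.94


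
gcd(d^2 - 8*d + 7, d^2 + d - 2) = d - 1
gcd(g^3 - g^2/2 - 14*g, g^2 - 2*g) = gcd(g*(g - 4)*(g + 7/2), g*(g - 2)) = g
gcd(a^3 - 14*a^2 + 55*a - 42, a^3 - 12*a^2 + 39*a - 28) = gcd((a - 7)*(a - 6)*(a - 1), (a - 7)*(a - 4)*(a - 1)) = a^2 - 8*a + 7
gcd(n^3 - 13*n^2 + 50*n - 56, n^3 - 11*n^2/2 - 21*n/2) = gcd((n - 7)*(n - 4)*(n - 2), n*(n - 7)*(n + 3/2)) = n - 7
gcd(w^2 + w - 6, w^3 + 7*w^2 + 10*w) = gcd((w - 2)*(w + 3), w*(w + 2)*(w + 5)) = 1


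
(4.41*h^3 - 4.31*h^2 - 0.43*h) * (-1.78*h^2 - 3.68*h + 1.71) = -7.8498*h^5 - 8.557*h^4 + 24.1673*h^3 - 5.7877*h^2 - 0.7353*h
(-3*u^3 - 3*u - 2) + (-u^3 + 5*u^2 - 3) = -4*u^3 + 5*u^2 - 3*u - 5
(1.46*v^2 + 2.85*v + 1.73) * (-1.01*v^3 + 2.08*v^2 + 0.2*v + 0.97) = -1.4746*v^5 + 0.1583*v^4 + 4.4727*v^3 + 5.5846*v^2 + 3.1105*v + 1.6781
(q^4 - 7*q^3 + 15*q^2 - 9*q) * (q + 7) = q^5 - 34*q^3 + 96*q^2 - 63*q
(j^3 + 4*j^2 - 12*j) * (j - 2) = j^4 + 2*j^3 - 20*j^2 + 24*j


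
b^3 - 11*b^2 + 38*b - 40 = (b - 5)*(b - 4)*(b - 2)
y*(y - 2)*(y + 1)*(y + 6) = y^4 + 5*y^3 - 8*y^2 - 12*y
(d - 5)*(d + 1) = d^2 - 4*d - 5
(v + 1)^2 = v^2 + 2*v + 1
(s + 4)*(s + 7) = s^2 + 11*s + 28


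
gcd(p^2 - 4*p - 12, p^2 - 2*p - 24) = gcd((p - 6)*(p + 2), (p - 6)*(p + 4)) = p - 6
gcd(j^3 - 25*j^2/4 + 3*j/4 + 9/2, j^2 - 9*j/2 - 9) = j - 6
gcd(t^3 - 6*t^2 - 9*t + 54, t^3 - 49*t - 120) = t + 3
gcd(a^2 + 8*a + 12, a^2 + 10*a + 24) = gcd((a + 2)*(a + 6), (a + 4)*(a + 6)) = a + 6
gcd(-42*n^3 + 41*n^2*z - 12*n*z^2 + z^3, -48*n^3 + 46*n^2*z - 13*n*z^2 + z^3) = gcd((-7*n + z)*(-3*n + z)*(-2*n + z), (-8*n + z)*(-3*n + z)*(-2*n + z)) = 6*n^2 - 5*n*z + z^2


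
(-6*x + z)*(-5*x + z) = 30*x^2 - 11*x*z + z^2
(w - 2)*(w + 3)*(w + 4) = w^3 + 5*w^2 - 2*w - 24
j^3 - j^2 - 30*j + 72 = (j - 4)*(j - 3)*(j + 6)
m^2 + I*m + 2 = (m - I)*(m + 2*I)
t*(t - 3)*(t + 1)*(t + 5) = t^4 + 3*t^3 - 13*t^2 - 15*t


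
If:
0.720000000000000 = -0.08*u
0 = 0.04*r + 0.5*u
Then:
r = 112.50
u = -9.00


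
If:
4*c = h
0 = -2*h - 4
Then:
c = -1/2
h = -2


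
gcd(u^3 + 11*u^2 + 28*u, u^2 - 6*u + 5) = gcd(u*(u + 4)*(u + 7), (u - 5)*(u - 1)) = 1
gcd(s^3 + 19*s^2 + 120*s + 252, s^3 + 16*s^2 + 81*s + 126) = s^2 + 13*s + 42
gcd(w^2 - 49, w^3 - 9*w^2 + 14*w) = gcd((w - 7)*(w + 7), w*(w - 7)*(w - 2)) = w - 7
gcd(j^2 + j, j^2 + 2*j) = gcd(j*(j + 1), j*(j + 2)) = j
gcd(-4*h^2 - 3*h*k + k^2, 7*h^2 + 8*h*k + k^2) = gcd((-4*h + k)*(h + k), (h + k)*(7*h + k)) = h + k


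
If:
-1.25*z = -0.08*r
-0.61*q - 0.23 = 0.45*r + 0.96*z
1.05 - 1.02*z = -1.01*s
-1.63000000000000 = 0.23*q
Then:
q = -7.09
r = 8.00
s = -0.52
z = 0.51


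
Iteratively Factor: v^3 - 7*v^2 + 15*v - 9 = (v - 3)*(v^2 - 4*v + 3) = (v - 3)^2*(v - 1)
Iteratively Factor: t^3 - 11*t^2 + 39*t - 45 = (t - 5)*(t^2 - 6*t + 9) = (t - 5)*(t - 3)*(t - 3)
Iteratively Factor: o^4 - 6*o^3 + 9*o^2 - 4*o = (o - 1)*(o^3 - 5*o^2 + 4*o) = (o - 4)*(o - 1)*(o^2 - o) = (o - 4)*(o - 1)^2*(o)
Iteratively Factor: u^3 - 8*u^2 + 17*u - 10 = (u - 1)*(u^2 - 7*u + 10) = (u - 5)*(u - 1)*(u - 2)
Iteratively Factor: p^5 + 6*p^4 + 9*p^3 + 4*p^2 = (p)*(p^4 + 6*p^3 + 9*p^2 + 4*p) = p*(p + 4)*(p^3 + 2*p^2 + p) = p*(p + 1)*(p + 4)*(p^2 + p) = p^2*(p + 1)*(p + 4)*(p + 1)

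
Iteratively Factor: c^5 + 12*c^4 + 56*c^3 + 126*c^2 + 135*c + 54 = (c + 2)*(c^4 + 10*c^3 + 36*c^2 + 54*c + 27) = (c + 2)*(c + 3)*(c^3 + 7*c^2 + 15*c + 9) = (c + 1)*(c + 2)*(c + 3)*(c^2 + 6*c + 9) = (c + 1)*(c + 2)*(c + 3)^2*(c + 3)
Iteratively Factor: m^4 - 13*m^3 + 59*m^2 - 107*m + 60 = (m - 4)*(m^3 - 9*m^2 + 23*m - 15) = (m - 4)*(m - 3)*(m^2 - 6*m + 5) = (m - 5)*(m - 4)*(m - 3)*(m - 1)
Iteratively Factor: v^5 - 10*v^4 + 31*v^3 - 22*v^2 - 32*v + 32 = (v - 1)*(v^4 - 9*v^3 + 22*v^2 - 32) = (v - 2)*(v - 1)*(v^3 - 7*v^2 + 8*v + 16) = (v - 4)*(v - 2)*(v - 1)*(v^2 - 3*v - 4) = (v - 4)*(v - 2)*(v - 1)*(v + 1)*(v - 4)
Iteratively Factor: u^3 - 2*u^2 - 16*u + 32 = (u - 4)*(u^2 + 2*u - 8) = (u - 4)*(u + 4)*(u - 2)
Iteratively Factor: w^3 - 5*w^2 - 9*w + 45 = (w + 3)*(w^2 - 8*w + 15) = (w - 5)*(w + 3)*(w - 3)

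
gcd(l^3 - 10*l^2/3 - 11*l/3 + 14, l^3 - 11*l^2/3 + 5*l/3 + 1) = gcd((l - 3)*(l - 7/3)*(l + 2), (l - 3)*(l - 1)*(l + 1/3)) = l - 3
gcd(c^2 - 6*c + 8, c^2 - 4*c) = c - 4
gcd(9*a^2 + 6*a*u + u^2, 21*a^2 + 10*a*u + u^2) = 3*a + u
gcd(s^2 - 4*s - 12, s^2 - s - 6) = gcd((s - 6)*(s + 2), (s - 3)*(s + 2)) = s + 2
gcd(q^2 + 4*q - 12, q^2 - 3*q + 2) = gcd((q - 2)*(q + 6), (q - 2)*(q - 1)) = q - 2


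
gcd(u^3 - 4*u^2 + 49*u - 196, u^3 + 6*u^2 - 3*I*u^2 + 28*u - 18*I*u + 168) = u - 7*I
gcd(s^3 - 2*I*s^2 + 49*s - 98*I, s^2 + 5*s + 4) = 1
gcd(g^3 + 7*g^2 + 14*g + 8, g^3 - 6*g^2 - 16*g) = g + 2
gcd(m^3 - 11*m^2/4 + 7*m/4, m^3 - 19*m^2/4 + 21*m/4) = m^2 - 7*m/4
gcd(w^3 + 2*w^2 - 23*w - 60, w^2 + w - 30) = w - 5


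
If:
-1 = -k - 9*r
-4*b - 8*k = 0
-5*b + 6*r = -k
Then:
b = 4/31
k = -2/31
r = 11/93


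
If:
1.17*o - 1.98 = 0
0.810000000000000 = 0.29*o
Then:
No Solution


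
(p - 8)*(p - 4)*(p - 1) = p^3 - 13*p^2 + 44*p - 32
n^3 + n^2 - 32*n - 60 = (n - 6)*(n + 2)*(n + 5)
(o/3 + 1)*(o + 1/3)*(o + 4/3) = o^3/3 + 14*o^2/9 + 49*o/27 + 4/9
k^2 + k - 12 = (k - 3)*(k + 4)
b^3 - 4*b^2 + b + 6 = (b - 3)*(b - 2)*(b + 1)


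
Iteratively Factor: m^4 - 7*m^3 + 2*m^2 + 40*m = (m - 5)*(m^3 - 2*m^2 - 8*m) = (m - 5)*(m - 4)*(m^2 + 2*m) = m*(m - 5)*(m - 4)*(m + 2)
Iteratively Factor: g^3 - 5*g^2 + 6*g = (g)*(g^2 - 5*g + 6) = g*(g - 2)*(g - 3)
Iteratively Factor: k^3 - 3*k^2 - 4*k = (k - 4)*(k^2 + k) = k*(k - 4)*(k + 1)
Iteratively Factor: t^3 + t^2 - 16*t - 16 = (t + 1)*(t^2 - 16) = (t + 1)*(t + 4)*(t - 4)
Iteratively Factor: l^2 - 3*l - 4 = (l - 4)*(l + 1)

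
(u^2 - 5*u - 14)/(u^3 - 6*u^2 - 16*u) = (u - 7)/(u*(u - 8))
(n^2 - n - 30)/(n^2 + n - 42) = (n + 5)/(n + 7)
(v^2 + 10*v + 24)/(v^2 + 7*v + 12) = (v + 6)/(v + 3)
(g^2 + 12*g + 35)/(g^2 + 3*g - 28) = (g + 5)/(g - 4)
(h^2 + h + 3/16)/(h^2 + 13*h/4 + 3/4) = (h + 3/4)/(h + 3)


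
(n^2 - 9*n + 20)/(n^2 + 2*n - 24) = (n - 5)/(n + 6)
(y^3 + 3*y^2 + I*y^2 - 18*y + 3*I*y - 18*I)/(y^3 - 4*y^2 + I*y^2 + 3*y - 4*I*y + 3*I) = (y + 6)/(y - 1)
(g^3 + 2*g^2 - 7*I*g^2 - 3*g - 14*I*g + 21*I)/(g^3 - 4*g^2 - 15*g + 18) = (g - 7*I)/(g - 6)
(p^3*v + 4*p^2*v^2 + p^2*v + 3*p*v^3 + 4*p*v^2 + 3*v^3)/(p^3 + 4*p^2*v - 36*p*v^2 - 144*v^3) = v*(p^3 + 4*p^2*v + p^2 + 3*p*v^2 + 4*p*v + 3*v^2)/(p^3 + 4*p^2*v - 36*p*v^2 - 144*v^3)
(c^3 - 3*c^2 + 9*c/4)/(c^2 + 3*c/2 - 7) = c*(4*c^2 - 12*c + 9)/(2*(2*c^2 + 3*c - 14))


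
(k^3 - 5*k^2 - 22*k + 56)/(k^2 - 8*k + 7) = (k^2 + 2*k - 8)/(k - 1)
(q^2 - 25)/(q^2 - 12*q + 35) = (q + 5)/(q - 7)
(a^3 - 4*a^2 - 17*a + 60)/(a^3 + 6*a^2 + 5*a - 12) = (a^2 - 8*a + 15)/(a^2 + 2*a - 3)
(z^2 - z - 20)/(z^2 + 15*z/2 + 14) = 2*(z - 5)/(2*z + 7)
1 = 1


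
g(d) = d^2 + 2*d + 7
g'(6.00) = 14.00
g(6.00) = 55.00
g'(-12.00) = -22.00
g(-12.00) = 127.00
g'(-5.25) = -8.50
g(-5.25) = 24.06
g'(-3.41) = -4.82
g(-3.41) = 11.81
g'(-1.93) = -1.86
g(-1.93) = 6.86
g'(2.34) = 6.68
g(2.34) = 17.16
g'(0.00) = 2.00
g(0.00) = 7.00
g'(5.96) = 13.92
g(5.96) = 54.44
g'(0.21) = 2.42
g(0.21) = 7.46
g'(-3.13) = -4.26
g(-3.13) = 10.54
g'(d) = 2*d + 2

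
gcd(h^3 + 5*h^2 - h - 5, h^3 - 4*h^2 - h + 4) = h^2 - 1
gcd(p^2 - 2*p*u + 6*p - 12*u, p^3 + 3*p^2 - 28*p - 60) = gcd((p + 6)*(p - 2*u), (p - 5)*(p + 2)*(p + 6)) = p + 6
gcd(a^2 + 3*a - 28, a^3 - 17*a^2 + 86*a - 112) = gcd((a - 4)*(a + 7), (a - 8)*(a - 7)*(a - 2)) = 1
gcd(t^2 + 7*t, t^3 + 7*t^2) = t^2 + 7*t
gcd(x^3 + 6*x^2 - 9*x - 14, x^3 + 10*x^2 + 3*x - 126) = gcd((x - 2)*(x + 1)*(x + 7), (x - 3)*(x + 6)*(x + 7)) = x + 7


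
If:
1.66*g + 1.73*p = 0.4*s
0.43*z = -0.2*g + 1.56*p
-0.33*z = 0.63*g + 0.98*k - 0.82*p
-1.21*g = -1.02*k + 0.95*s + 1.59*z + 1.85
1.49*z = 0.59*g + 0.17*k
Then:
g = -0.26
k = 0.15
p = -0.06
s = -1.32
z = -0.09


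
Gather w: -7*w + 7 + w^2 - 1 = w^2 - 7*w + 6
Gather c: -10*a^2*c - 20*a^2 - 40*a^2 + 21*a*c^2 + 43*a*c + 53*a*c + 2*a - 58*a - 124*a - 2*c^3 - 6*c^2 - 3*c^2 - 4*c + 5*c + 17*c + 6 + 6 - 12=-60*a^2 - 180*a - 2*c^3 + c^2*(21*a - 9) + c*(-10*a^2 + 96*a + 18)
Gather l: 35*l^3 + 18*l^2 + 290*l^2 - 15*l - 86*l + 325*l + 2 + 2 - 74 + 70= 35*l^3 + 308*l^2 + 224*l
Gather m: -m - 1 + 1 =-m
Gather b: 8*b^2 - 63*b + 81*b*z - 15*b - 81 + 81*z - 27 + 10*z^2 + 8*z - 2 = 8*b^2 + b*(81*z - 78) + 10*z^2 + 89*z - 110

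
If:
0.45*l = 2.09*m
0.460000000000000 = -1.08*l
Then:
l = -0.43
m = -0.09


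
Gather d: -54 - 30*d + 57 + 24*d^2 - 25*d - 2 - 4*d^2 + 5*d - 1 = 20*d^2 - 50*d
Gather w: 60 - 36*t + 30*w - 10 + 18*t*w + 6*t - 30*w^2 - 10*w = -30*t - 30*w^2 + w*(18*t + 20) + 50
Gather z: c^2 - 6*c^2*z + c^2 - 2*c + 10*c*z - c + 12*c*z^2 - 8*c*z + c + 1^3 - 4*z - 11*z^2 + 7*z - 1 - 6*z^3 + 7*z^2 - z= 2*c^2 - 2*c - 6*z^3 + z^2*(12*c - 4) + z*(-6*c^2 + 2*c + 2)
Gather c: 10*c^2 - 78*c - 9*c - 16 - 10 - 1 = 10*c^2 - 87*c - 27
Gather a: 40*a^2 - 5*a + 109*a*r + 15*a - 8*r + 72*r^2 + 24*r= 40*a^2 + a*(109*r + 10) + 72*r^2 + 16*r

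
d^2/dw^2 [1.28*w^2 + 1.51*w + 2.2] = 2.56000000000000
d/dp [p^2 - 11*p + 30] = 2*p - 11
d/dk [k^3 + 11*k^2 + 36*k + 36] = 3*k^2 + 22*k + 36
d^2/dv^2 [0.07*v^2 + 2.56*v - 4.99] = 0.140000000000000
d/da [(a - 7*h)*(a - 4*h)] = 2*a - 11*h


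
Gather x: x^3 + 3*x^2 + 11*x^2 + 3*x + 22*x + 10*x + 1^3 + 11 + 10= x^3 + 14*x^2 + 35*x + 22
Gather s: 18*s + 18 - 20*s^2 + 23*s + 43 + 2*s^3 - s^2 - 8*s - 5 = 2*s^3 - 21*s^2 + 33*s + 56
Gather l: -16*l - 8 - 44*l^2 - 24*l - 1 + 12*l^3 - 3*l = 12*l^3 - 44*l^2 - 43*l - 9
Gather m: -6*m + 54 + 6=60 - 6*m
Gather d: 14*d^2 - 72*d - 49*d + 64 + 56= 14*d^2 - 121*d + 120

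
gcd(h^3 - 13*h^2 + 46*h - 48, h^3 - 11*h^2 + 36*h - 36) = h^2 - 5*h + 6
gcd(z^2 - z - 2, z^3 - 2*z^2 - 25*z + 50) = z - 2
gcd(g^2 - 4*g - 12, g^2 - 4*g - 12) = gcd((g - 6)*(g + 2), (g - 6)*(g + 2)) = g^2 - 4*g - 12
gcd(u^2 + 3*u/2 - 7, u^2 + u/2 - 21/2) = u + 7/2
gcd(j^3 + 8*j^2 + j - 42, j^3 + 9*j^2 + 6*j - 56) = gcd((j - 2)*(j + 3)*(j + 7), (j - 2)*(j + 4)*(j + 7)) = j^2 + 5*j - 14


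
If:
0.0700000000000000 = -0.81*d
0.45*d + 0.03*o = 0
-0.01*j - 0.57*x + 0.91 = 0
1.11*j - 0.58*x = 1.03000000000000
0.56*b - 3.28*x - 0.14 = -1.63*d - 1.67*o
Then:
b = 5.81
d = -0.09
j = 1.75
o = 1.30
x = 1.57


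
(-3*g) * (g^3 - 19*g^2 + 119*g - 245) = -3*g^4 + 57*g^3 - 357*g^2 + 735*g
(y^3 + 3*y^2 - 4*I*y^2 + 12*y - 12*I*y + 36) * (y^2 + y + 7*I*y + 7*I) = y^5 + 4*y^4 + 3*I*y^4 + 43*y^3 + 12*I*y^3 + 160*y^2 + 93*I*y^2 + 120*y + 336*I*y + 252*I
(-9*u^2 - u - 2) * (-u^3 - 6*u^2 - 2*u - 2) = 9*u^5 + 55*u^4 + 26*u^3 + 32*u^2 + 6*u + 4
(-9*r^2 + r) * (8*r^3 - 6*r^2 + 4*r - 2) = -72*r^5 + 62*r^4 - 42*r^3 + 22*r^2 - 2*r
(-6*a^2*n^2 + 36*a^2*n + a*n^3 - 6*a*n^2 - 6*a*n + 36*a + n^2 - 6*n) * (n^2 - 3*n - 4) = -6*a^2*n^4 + 54*a^2*n^3 - 84*a^2*n^2 - 144*a^2*n + a*n^5 - 9*a*n^4 + 8*a*n^3 + 78*a*n^2 - 84*a*n - 144*a + n^4 - 9*n^3 + 14*n^2 + 24*n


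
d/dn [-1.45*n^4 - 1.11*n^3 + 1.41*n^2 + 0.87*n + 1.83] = -5.8*n^3 - 3.33*n^2 + 2.82*n + 0.87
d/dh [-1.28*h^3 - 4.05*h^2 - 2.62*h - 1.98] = -3.84*h^2 - 8.1*h - 2.62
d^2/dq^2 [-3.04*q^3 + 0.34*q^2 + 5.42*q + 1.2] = 0.68 - 18.24*q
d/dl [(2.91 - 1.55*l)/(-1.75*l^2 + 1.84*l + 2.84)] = (-2.7125*l^2 + 10.185*l - 9.7564)/(3.0625*l^4 - 6.44*l^3 - 6.5544*l^2 + 10.4512*l + 8.0656)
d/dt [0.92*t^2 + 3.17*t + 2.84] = 1.84*t + 3.17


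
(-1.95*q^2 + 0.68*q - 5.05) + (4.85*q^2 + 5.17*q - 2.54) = 2.9*q^2 + 5.85*q - 7.59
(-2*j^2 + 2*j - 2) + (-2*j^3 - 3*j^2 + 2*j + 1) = -2*j^3 - 5*j^2 + 4*j - 1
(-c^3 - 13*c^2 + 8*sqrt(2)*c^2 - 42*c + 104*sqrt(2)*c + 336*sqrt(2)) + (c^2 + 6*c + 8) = -c^3 - 12*c^2 + 8*sqrt(2)*c^2 - 36*c + 104*sqrt(2)*c + 8 + 336*sqrt(2)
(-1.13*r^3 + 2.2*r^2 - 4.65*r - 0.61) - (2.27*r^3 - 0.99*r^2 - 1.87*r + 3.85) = -3.4*r^3 + 3.19*r^2 - 2.78*r - 4.46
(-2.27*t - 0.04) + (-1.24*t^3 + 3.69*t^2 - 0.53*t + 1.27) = -1.24*t^3 + 3.69*t^2 - 2.8*t + 1.23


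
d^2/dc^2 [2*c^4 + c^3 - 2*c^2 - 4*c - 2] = 24*c^2 + 6*c - 4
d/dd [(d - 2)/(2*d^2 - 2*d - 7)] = (-2*d^2 + 8*d - 11)/(4*d^4 - 8*d^3 - 24*d^2 + 28*d + 49)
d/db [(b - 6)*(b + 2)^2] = (b + 2)*(3*b - 10)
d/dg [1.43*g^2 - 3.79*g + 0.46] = 2.86*g - 3.79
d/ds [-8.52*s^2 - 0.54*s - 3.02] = -17.04*s - 0.54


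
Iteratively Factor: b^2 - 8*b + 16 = (b - 4)*(b - 4)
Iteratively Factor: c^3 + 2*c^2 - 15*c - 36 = (c + 3)*(c^2 - c - 12) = (c - 4)*(c + 3)*(c + 3)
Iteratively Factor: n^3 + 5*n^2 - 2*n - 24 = (n + 4)*(n^2 + n - 6) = (n + 3)*(n + 4)*(n - 2)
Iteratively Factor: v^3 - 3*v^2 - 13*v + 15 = (v - 1)*(v^2 - 2*v - 15) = (v - 5)*(v - 1)*(v + 3)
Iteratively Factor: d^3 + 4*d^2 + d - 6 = (d + 2)*(d^2 + 2*d - 3) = (d + 2)*(d + 3)*(d - 1)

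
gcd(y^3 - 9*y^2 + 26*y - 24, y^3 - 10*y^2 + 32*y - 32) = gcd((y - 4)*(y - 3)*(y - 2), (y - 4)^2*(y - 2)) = y^2 - 6*y + 8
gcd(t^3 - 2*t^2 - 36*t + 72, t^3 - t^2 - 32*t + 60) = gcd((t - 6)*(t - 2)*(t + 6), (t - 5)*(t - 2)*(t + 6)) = t^2 + 4*t - 12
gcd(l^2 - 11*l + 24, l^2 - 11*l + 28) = 1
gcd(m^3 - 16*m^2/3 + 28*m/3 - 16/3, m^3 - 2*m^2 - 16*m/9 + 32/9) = m^2 - 10*m/3 + 8/3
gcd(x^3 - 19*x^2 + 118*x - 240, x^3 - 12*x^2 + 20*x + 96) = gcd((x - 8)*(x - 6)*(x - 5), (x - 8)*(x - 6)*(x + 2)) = x^2 - 14*x + 48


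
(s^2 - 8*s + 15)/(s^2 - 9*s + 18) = (s - 5)/(s - 6)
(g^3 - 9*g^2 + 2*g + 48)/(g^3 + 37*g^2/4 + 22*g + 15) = 4*(g^2 - 11*g + 24)/(4*g^2 + 29*g + 30)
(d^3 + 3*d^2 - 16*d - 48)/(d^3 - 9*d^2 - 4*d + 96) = (d + 4)/(d - 8)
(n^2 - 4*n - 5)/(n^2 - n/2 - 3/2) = 2*(n - 5)/(2*n - 3)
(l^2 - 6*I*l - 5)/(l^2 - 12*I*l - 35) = (l - I)/(l - 7*I)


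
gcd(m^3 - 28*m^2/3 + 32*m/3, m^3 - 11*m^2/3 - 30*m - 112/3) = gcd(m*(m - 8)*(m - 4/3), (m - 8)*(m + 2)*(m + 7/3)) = m - 8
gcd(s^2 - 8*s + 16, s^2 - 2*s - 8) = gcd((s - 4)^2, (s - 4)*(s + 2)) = s - 4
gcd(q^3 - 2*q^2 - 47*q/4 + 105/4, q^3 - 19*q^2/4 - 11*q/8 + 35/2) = q - 5/2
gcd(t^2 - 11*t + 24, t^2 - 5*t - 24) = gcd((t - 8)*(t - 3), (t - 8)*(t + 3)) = t - 8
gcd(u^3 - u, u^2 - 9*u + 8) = u - 1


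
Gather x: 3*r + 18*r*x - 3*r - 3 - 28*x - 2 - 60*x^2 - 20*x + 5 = -60*x^2 + x*(18*r - 48)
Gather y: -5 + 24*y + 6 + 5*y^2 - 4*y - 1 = 5*y^2 + 20*y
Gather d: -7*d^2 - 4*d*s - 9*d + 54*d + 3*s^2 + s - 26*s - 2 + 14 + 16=-7*d^2 + d*(45 - 4*s) + 3*s^2 - 25*s + 28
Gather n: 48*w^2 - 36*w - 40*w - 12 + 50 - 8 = 48*w^2 - 76*w + 30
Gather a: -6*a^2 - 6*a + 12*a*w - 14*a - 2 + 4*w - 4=-6*a^2 + a*(12*w - 20) + 4*w - 6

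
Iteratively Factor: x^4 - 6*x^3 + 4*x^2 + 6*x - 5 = (x - 1)*(x^3 - 5*x^2 - x + 5) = (x - 1)^2*(x^2 - 4*x - 5) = (x - 5)*(x - 1)^2*(x + 1)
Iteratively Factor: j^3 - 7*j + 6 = (j - 2)*(j^2 + 2*j - 3) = (j - 2)*(j - 1)*(j + 3)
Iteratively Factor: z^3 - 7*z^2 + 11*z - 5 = (z - 1)*(z^2 - 6*z + 5) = (z - 5)*(z - 1)*(z - 1)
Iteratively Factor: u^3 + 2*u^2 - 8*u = (u - 2)*(u^2 + 4*u) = u*(u - 2)*(u + 4)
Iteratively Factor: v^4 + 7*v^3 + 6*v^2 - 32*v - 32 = (v + 4)*(v^3 + 3*v^2 - 6*v - 8) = (v - 2)*(v + 4)*(v^2 + 5*v + 4) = (v - 2)*(v + 4)^2*(v + 1)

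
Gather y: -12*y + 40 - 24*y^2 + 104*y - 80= -24*y^2 + 92*y - 40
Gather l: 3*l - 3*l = 0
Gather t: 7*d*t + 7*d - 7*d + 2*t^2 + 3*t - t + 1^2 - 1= 2*t^2 + t*(7*d + 2)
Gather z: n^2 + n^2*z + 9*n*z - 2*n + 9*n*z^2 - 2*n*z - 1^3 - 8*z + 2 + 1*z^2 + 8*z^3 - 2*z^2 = n^2 - 2*n + 8*z^3 + z^2*(9*n - 1) + z*(n^2 + 7*n - 8) + 1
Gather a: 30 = 30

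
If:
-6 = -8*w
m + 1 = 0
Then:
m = -1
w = 3/4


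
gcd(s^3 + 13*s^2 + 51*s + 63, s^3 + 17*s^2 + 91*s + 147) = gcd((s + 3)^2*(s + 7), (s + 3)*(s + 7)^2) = s^2 + 10*s + 21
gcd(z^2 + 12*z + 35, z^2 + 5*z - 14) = z + 7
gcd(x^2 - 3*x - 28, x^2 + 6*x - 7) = 1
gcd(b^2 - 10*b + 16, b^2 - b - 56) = b - 8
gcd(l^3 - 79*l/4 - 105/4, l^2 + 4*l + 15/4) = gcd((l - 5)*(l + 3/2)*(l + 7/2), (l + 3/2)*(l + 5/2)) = l + 3/2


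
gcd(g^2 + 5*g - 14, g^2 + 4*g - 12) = g - 2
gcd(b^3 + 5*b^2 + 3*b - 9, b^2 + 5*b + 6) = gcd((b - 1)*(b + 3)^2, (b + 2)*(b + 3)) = b + 3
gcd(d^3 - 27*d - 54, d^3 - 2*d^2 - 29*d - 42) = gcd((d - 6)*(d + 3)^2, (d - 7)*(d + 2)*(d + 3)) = d + 3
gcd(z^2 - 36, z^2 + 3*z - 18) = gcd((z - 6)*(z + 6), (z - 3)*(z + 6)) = z + 6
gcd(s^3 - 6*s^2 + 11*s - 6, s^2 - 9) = s - 3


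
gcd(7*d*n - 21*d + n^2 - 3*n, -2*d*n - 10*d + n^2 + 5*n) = 1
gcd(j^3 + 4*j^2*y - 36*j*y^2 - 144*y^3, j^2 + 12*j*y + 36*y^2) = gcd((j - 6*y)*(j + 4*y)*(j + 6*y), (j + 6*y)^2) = j + 6*y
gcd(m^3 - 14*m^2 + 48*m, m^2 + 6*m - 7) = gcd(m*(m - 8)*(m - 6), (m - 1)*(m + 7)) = 1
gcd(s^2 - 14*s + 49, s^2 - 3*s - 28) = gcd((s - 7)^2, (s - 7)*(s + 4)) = s - 7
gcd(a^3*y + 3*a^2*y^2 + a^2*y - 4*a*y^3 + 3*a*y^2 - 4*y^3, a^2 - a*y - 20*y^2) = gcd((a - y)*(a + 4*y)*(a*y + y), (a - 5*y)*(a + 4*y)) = a + 4*y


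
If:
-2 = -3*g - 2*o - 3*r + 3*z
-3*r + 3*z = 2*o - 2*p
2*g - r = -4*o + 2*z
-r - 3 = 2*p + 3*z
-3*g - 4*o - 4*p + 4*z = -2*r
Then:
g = 186/175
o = -43/50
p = -104/175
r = -8/25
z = -87/175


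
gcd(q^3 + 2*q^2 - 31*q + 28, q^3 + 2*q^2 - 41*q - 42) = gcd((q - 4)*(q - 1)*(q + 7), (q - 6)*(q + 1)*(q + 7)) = q + 7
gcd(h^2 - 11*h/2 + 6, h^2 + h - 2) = 1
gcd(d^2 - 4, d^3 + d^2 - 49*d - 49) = 1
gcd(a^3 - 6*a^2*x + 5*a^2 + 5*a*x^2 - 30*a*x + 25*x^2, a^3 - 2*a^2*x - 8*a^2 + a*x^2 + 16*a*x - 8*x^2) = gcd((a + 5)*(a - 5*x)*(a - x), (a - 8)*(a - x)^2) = -a + x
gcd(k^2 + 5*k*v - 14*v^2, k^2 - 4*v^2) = -k + 2*v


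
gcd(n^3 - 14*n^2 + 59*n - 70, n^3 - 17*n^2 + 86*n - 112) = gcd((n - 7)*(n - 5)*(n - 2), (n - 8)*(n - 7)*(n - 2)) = n^2 - 9*n + 14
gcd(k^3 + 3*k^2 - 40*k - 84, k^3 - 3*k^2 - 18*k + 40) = 1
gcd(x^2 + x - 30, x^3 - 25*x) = x - 5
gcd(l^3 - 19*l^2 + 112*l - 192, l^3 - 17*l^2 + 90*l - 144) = l^2 - 11*l + 24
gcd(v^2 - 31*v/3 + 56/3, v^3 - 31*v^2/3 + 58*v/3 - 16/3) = v - 8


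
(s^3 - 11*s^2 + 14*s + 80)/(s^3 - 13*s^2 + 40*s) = (s + 2)/s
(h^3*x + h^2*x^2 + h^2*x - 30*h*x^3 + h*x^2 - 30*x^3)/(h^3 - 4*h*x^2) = x*(h^3 + h^2*x + h^2 - 30*h*x^2 + h*x - 30*x^2)/(h*(h^2 - 4*x^2))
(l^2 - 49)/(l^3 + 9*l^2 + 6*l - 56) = (l - 7)/(l^2 + 2*l - 8)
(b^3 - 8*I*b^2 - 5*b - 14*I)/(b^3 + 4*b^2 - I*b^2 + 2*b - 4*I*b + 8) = (b - 7*I)/(b + 4)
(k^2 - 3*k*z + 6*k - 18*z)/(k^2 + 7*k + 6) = (k - 3*z)/(k + 1)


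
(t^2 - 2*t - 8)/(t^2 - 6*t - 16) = (t - 4)/(t - 8)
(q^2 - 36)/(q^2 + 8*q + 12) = (q - 6)/(q + 2)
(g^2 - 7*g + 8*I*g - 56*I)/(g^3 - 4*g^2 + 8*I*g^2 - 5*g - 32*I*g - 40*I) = (g - 7)/(g^2 - 4*g - 5)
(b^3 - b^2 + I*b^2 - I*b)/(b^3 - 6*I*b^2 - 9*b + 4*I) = b*(b^2 - b + I*b - I)/(b^3 - 6*I*b^2 - 9*b + 4*I)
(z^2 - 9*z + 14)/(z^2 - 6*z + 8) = (z - 7)/(z - 4)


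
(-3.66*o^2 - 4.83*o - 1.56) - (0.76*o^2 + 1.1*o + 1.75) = -4.42*o^2 - 5.93*o - 3.31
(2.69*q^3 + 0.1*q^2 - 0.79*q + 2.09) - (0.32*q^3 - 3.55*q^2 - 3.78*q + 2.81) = 2.37*q^3 + 3.65*q^2 + 2.99*q - 0.72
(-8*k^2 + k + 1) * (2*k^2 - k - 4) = -16*k^4 + 10*k^3 + 33*k^2 - 5*k - 4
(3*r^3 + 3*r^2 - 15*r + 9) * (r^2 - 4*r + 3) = 3*r^5 - 9*r^4 - 18*r^3 + 78*r^2 - 81*r + 27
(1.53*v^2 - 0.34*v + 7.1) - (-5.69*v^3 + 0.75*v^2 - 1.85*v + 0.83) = 5.69*v^3 + 0.78*v^2 + 1.51*v + 6.27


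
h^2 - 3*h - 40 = (h - 8)*(h + 5)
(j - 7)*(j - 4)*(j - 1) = j^3 - 12*j^2 + 39*j - 28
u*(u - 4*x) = u^2 - 4*u*x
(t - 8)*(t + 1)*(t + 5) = t^3 - 2*t^2 - 43*t - 40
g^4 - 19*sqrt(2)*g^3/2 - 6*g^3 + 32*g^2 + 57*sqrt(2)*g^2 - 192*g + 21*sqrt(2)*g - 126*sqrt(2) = (g - 6)*(g - 7*sqrt(2))*(g - 3*sqrt(2))*(g + sqrt(2)/2)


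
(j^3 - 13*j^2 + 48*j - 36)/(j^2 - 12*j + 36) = j - 1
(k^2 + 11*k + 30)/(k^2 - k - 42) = (k + 5)/(k - 7)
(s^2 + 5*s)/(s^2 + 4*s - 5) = s/(s - 1)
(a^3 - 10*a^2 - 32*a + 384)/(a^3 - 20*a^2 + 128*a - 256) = (a + 6)/(a - 4)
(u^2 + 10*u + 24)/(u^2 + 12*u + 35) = (u^2 + 10*u + 24)/(u^2 + 12*u + 35)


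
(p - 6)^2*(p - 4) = p^3 - 16*p^2 + 84*p - 144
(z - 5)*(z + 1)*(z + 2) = z^3 - 2*z^2 - 13*z - 10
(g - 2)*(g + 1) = g^2 - g - 2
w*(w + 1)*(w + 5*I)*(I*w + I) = I*w^4 - 5*w^3 + 2*I*w^3 - 10*w^2 + I*w^2 - 5*w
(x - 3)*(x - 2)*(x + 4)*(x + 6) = x^4 + 5*x^3 - 20*x^2 - 60*x + 144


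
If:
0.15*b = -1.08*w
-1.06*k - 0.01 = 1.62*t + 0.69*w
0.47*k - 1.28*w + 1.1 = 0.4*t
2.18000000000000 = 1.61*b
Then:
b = 1.35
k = -1.79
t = 1.25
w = -0.19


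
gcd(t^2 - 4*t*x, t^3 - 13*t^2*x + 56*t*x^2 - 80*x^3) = -t + 4*x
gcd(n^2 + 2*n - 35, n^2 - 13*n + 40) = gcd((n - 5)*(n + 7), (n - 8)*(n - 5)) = n - 5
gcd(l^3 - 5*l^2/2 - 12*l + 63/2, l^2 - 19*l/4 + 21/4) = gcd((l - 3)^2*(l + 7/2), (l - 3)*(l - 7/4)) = l - 3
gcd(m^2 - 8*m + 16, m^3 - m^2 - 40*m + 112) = m^2 - 8*m + 16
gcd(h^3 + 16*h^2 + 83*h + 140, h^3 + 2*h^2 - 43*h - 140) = h^2 + 9*h + 20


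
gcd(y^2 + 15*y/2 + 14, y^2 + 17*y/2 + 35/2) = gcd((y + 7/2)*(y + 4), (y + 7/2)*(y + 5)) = y + 7/2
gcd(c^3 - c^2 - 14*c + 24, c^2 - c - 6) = c - 3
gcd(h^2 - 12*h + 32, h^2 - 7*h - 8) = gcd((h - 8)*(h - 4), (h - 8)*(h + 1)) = h - 8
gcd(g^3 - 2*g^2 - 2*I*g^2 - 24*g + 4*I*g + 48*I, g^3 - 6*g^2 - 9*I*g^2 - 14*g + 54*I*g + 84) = g^2 + g*(-6 - 2*I) + 12*I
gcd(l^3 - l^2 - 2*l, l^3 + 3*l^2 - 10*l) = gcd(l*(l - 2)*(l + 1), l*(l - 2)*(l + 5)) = l^2 - 2*l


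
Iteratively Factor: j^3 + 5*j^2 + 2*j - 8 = (j + 4)*(j^2 + j - 2) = (j + 2)*(j + 4)*(j - 1)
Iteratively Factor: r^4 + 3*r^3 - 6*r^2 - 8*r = (r + 1)*(r^3 + 2*r^2 - 8*r) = (r + 1)*(r + 4)*(r^2 - 2*r) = (r - 2)*(r + 1)*(r + 4)*(r)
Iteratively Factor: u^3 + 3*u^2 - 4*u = (u)*(u^2 + 3*u - 4) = u*(u + 4)*(u - 1)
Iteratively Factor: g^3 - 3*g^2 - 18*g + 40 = (g - 5)*(g^2 + 2*g - 8) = (g - 5)*(g - 2)*(g + 4)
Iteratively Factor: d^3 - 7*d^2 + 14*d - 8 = (d - 4)*(d^2 - 3*d + 2) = (d - 4)*(d - 1)*(d - 2)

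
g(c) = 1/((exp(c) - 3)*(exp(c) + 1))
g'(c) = -exp(c)/((exp(c) - 3)*(exp(c) + 1)^2) - exp(c)/((exp(c) - 3)^2*(exp(c) + 1)) = 2*(1 - exp(c))*exp(c)/(exp(4*c) - 4*exp(3*c) - 2*exp(2*c) + 12*exp(c) + 9)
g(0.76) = -0.37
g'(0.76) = -0.67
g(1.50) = 0.12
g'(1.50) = -0.47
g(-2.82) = -0.32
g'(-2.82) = 0.01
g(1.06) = -2.26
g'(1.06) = -55.84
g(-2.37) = -0.31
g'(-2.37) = 0.02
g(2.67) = 0.01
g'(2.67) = -0.01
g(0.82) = -0.42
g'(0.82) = -1.01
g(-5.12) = -0.33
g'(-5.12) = 0.00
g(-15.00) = -0.33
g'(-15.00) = 0.00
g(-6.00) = -0.33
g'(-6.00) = 0.00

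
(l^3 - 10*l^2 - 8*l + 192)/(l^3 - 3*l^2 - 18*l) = (l^2 - 4*l - 32)/(l*(l + 3))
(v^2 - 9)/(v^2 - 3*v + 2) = (v^2 - 9)/(v^2 - 3*v + 2)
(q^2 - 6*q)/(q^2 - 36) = q/(q + 6)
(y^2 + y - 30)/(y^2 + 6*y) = (y - 5)/y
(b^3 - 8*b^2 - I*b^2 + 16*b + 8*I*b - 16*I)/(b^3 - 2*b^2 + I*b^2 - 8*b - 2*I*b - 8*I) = (b^2 - b*(4 + I) + 4*I)/(b^2 + b*(2 + I) + 2*I)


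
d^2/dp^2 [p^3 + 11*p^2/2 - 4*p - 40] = 6*p + 11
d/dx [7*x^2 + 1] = 14*x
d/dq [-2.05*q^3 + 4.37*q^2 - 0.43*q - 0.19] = -6.15*q^2 + 8.74*q - 0.43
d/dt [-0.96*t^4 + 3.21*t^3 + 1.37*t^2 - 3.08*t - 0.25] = -3.84*t^3 + 9.63*t^2 + 2.74*t - 3.08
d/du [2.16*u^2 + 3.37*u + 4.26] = 4.32*u + 3.37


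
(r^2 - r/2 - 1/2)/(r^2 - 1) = (r + 1/2)/(r + 1)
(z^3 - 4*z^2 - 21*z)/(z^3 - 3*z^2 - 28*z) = (z + 3)/(z + 4)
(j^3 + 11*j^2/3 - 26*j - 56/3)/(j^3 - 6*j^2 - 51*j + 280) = (3*j^2 - 10*j - 8)/(3*(j^2 - 13*j + 40))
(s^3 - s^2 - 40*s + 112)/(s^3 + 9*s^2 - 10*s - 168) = (s - 4)/(s + 6)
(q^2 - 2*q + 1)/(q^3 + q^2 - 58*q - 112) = (q^2 - 2*q + 1)/(q^3 + q^2 - 58*q - 112)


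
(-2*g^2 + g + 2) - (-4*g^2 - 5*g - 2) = 2*g^2 + 6*g + 4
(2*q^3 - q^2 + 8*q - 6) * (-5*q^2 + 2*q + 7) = -10*q^5 + 9*q^4 - 28*q^3 + 39*q^2 + 44*q - 42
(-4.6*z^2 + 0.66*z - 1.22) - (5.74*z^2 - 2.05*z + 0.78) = -10.34*z^2 + 2.71*z - 2.0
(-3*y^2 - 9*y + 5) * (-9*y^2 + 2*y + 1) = 27*y^4 + 75*y^3 - 66*y^2 + y + 5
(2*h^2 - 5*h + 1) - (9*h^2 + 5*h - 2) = -7*h^2 - 10*h + 3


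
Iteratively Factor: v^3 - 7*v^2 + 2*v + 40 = (v + 2)*(v^2 - 9*v + 20) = (v - 5)*(v + 2)*(v - 4)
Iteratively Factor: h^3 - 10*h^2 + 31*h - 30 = (h - 2)*(h^2 - 8*h + 15) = (h - 5)*(h - 2)*(h - 3)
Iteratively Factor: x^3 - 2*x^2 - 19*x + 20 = (x - 5)*(x^2 + 3*x - 4) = (x - 5)*(x - 1)*(x + 4)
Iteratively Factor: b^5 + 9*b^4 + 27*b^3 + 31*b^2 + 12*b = (b + 4)*(b^4 + 5*b^3 + 7*b^2 + 3*b) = (b + 1)*(b + 4)*(b^3 + 4*b^2 + 3*b) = b*(b + 1)*(b + 4)*(b^2 + 4*b + 3) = b*(b + 1)^2*(b + 4)*(b + 3)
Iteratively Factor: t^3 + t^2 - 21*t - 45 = (t + 3)*(t^2 - 2*t - 15) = (t - 5)*(t + 3)*(t + 3)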